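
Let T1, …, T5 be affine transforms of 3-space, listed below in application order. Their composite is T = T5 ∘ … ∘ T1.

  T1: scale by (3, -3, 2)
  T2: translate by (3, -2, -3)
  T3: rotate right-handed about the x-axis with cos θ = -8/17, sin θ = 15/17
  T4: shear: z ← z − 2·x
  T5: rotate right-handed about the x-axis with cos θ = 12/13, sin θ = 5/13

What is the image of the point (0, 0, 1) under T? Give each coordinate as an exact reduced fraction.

T(p) = (3, 992/221, -1333/221)

T1 scale by (3, -3, 2): (0, 0, 1) → (0, 0, 2)
T2 translate by (3, -2, -3): (0, 0, 2) → (3, -2, -1)
T3 rotate right-handed about the x-axis with cos θ = -8/17, sin θ = 15/17: (3, -2, -1) → (3, 31/17, -22/17)
T4 shear: z ← z − 2·x: (3, 31/17, -22/17) → (3, 31/17, -124/17)
T5 rotate right-handed about the x-axis with cos θ = 12/13, sin θ = 5/13: (3, 31/17, -124/17) → (3, 992/221, -1333/221)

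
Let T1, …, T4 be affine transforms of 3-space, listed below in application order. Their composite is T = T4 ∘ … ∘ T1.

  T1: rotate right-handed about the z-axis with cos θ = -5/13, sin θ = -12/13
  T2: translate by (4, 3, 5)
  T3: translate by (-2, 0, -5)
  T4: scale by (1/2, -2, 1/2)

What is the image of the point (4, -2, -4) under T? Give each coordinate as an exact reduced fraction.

T(p) = (-9/13, -2/13, -2)

T1 rotate right-handed about the z-axis with cos θ = -5/13, sin θ = -12/13: (4, -2, -4) → (-44/13, -38/13, -4)
T2 translate by (4, 3, 5): (-44/13, -38/13, -4) → (8/13, 1/13, 1)
T3 translate by (-2, 0, -5): (8/13, 1/13, 1) → (-18/13, 1/13, -4)
T4 scale by (1/2, -2, 1/2): (-18/13, 1/13, -4) → (-9/13, -2/13, -2)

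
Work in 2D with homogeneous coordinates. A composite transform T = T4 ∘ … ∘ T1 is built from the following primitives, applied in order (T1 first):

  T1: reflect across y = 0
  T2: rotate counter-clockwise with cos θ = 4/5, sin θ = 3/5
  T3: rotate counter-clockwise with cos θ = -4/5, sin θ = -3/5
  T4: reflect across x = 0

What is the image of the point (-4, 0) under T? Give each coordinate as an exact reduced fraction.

T1 reflect across y = 0: (-4, 0) → (-4, 0)
T2 rotate counter-clockwise with cos θ = 4/5, sin θ = 3/5: (-4, 0) → (-16/5, -12/5)
T3 rotate counter-clockwise with cos θ = -4/5, sin θ = -3/5: (-16/5, -12/5) → (28/25, 96/25)
T4 reflect across x = 0: (28/25, 96/25) → (-28/25, 96/25)

T(p) = (-28/25, 96/25)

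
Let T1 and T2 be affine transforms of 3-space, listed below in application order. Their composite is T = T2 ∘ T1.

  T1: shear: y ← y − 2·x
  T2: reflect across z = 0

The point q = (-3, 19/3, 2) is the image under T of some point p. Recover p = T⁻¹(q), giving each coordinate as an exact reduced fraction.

p = (-3, 1/3, -2)

T1 = [1 0 0 0; -2 1 0 0; 0 0 1 0; 0 0 0 1]
T2·T1 = [1 0 0 0; -2 1 0 0; 0 0 -1 0; 0 0 0 1]
det M = -1; M⁻¹ = [1 0 0 0; 2 1 0 0; 0 0 -1 0; 0 0 0 1]
M⁻¹ · (-3, 19/3, 2)ᵀ = (-3, 1/3, -2)ᵀ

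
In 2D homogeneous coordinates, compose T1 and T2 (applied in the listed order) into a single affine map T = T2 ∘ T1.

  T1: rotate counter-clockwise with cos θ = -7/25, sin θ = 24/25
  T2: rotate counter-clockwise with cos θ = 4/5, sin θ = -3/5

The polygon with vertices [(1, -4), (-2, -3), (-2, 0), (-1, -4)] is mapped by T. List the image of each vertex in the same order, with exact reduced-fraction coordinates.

T1 rotate counter-clockwise with cos θ = -7/25, sin θ = 24/25: (1, -4) → (89/25, 52/25); (-2, -3) → (86/25, -27/25); (-2, 0) → (14/25, -48/25); (-1, -4) → (103/25, 4/25)
T2 rotate counter-clockwise with cos θ = 4/5, sin θ = -3/5: (89/25, 52/25) → (512/125, -59/125); (86/25, -27/25) → (263/125, -366/125); (14/25, -48/25) → (-88/125, -234/125); (103/25, 4/25) → (424/125, -293/125)

image vertices: (512/125, -59/125), (263/125, -366/125), (-88/125, -234/125), (424/125, -293/125)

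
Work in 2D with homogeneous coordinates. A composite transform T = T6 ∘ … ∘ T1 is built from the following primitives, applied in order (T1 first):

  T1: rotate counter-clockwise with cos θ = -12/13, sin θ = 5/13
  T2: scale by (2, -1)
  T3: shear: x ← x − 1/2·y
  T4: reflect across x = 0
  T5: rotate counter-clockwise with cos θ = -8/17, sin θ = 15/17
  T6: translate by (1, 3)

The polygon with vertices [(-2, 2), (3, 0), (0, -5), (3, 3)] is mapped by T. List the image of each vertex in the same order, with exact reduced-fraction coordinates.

image vertices: (-201/221, 226/221), (-70/221, 3501/442), (1761/221, -57/221), (-994/221, 4365/442)

T1 rotate counter-clockwise with cos θ = -12/13, sin θ = 5/13: (-2, 2) → (14/13, -34/13); (3, 0) → (-36/13, 15/13); (0, -5) → (25/13, 60/13); (3, 3) → (-51/13, -21/13)
T2 scale by (2, -1): (14/13, -34/13) → (28/13, 34/13); (-36/13, 15/13) → (-72/13, -15/13); (25/13, 60/13) → (50/13, -60/13); (-51/13, -21/13) → (-102/13, 21/13)
T3 shear: x ← x − 1/2·y: (28/13, 34/13) → (11/13, 34/13); (-72/13, -15/13) → (-129/26, -15/13); (50/13, -60/13) → (80/13, -60/13); (-102/13, 21/13) → (-225/26, 21/13)
T4 reflect across x = 0: (11/13, 34/13) → (-11/13, 34/13); (-129/26, -15/13) → (129/26, -15/13); (80/13, -60/13) → (-80/13, -60/13); (-225/26, 21/13) → (225/26, 21/13)
T5 rotate counter-clockwise with cos θ = -8/17, sin θ = 15/17: (-11/13, 34/13) → (-422/221, -437/221); (129/26, -15/13) → (-291/221, 2175/442); (-80/13, -60/13) → (1540/221, -720/221); (225/26, 21/13) → (-1215/221, 3039/442)
T6 translate by (1, 3): (-422/221, -437/221) → (-201/221, 226/221); (-291/221, 2175/442) → (-70/221, 3501/442); (1540/221, -720/221) → (1761/221, -57/221); (-1215/221, 3039/442) → (-994/221, 4365/442)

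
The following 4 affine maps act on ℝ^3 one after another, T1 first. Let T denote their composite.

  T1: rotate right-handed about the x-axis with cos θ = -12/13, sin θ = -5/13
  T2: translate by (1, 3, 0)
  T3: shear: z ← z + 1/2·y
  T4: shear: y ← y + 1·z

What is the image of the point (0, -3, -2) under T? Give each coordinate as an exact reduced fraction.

T1 rotate right-handed about the x-axis with cos θ = -12/13, sin θ = -5/13: (0, -3, -2) → (0, 2, 3)
T2 translate by (1, 3, 0): (0, 2, 3) → (1, 5, 3)
T3 shear: z ← z + 1/2·y: (1, 5, 3) → (1, 5, 11/2)
T4 shear: y ← y + 1·z: (1, 5, 11/2) → (1, 21/2, 11/2)

T(p) = (1, 21/2, 11/2)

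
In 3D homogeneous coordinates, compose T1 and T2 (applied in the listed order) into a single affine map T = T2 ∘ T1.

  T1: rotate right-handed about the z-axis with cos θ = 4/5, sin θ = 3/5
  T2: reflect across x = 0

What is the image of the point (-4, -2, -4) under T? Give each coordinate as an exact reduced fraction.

T(p) = (2, -4, -4)

T1 rotate right-handed about the z-axis with cos θ = 4/5, sin θ = 3/5: (-4, -2, -4) → (-2, -4, -4)
T2 reflect across x = 0: (-2, -4, -4) → (2, -4, -4)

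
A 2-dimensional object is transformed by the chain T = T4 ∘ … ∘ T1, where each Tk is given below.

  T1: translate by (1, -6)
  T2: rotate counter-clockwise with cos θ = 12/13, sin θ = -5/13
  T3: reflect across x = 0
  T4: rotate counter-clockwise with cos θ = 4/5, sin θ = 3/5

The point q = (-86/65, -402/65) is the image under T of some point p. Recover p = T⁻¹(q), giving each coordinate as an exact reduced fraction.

p = (5, 4)

T1 = [1 0 1; 0 1 -6; 0 0 1]
T2·T1 = [12/13 5/13 -18/13; -5/13 12/13 -77/13; 0 0 1]
T3·…·T1 = [-12/13 -5/13 18/13; -5/13 12/13 -77/13; 0 0 1]
T4·…·T1 = [-33/65 -56/65 303/65; -56/65 33/65 -254/65; 0 0 1]
det M = -1; M⁻¹ = [-33/65 -56/65 -1; -56/65 33/65 6; 0 0 1]
M⁻¹ · (-86/65, -402/65)ᵀ = (5, 4)ᵀ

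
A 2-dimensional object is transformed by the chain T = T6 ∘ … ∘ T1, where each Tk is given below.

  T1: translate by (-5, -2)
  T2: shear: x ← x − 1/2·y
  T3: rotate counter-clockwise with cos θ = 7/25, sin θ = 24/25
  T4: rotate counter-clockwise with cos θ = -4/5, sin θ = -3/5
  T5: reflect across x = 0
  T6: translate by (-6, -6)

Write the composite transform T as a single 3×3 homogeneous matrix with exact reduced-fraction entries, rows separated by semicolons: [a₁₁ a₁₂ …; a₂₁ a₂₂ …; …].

T = [-44/125 -19/25 -68/25; -117/125 41/50 -74/25; 0 0 1]

T1 = [1 0 -5; 0 1 -2; 0 0 1]
T2·T1 = [1 -1/2 -4; 0 1 -2; 0 0 1]
T3·…·T1 = [7/25 -11/10 4/5; 24/25 -1/5 -22/5; 0 0 1]
T4·…·T1 = [44/125 19/25 -82/25; -117/125 41/50 76/25; 0 0 1]
T5·…·T1 = [-44/125 -19/25 82/25; -117/125 41/50 76/25; 0 0 1]
T6·…·T1 = [-44/125 -19/25 -68/25; -117/125 41/50 -74/25; 0 0 1]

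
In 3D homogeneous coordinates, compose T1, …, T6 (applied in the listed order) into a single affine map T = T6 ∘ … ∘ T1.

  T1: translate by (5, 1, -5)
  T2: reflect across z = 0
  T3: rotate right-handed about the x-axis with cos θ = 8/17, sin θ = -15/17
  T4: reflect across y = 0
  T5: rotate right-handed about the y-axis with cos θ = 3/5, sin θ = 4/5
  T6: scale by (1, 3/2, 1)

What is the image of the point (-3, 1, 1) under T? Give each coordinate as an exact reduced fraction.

T(p) = (22/17, -114/17, -26/17)

T1 translate by (5, 1, -5): (-3, 1, 1) → (2, 2, -4)
T2 reflect across z = 0: (2, 2, -4) → (2, 2, 4)
T3 rotate right-handed about the x-axis with cos θ = 8/17, sin θ = -15/17: (2, 2, 4) → (2, 76/17, 2/17)
T4 reflect across y = 0: (2, 76/17, 2/17) → (2, -76/17, 2/17)
T5 rotate right-handed about the y-axis with cos θ = 3/5, sin θ = 4/5: (2, -76/17, 2/17) → (22/17, -76/17, -26/17)
T6 scale by (1, 3/2, 1): (22/17, -76/17, -26/17) → (22/17, -114/17, -26/17)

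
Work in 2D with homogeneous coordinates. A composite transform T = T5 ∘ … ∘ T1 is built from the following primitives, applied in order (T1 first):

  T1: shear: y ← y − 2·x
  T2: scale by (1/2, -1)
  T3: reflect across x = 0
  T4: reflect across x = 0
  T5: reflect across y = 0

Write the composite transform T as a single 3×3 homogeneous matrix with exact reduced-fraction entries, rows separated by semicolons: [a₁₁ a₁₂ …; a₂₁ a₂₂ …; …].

T1 = [1 0 0; -2 1 0; 0 0 1]
T2·T1 = [1/2 0 0; 2 -1 0; 0 0 1]
T3·…·T1 = [-1/2 0 0; 2 -1 0; 0 0 1]
T4·…·T1 = [1/2 0 0; 2 -1 0; 0 0 1]
T5·…·T1 = [1/2 0 0; -2 1 0; 0 0 1]

T = [1/2 0 0; -2 1 0; 0 0 1]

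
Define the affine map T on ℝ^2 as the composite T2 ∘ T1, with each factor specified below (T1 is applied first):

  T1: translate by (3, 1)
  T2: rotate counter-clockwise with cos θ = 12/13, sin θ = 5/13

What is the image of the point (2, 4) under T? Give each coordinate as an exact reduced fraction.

T1 translate by (3, 1): (2, 4) → (5, 5)
T2 rotate counter-clockwise with cos θ = 12/13, sin θ = 5/13: (5, 5) → (35/13, 85/13)

T(p) = (35/13, 85/13)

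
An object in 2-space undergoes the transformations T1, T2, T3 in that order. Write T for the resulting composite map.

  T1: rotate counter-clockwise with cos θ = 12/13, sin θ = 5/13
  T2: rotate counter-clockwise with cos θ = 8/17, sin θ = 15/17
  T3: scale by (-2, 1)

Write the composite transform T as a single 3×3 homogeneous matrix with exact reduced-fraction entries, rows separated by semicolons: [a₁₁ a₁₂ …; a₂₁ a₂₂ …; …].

T = [-42/221 440/221 0; 220/221 21/221 0; 0 0 1]

T1 = [12/13 -5/13 0; 5/13 12/13 0; 0 0 1]
T2·T1 = [21/221 -220/221 0; 220/221 21/221 0; 0 0 1]
T3·…·T1 = [-42/221 440/221 0; 220/221 21/221 0; 0 0 1]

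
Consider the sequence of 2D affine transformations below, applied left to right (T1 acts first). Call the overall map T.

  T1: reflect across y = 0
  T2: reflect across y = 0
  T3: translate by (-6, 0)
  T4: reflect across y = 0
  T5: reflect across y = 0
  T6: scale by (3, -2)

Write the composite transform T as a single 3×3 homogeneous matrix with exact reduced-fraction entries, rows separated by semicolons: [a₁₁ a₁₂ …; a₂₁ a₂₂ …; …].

T1 = [1 0 0; 0 -1 0; 0 0 1]
T2·T1 = [1 0 0; 0 1 0; 0 0 1]
T3·…·T1 = [1 0 -6; 0 1 0; 0 0 1]
T4·…·T1 = [1 0 -6; 0 -1 0; 0 0 1]
T5·…·T1 = [1 0 -6; 0 1 0; 0 0 1]
T6·…·T1 = [3 0 -18; 0 -2 0; 0 0 1]

T = [3 0 -18; 0 -2 0; 0 0 1]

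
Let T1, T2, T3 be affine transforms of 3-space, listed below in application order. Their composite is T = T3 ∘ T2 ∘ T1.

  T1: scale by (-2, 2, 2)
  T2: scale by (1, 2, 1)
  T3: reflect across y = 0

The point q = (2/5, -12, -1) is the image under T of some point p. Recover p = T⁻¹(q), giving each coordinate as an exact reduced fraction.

p = (-1/5, 3, -1/2)

T1 = [-2 0 0 0; 0 2 0 0; 0 0 2 0; 0 0 0 1]
T2·T1 = [-2 0 0 0; 0 4 0 0; 0 0 2 0; 0 0 0 1]
T3·…·T1 = [-2 0 0 0; 0 -4 0 0; 0 0 2 0; 0 0 0 1]
det M = 16; M⁻¹ = [-1/2 0 0 0; 0 -1/4 0 0; 0 0 1/2 0; 0 0 0 1]
M⁻¹ · (2/5, -12, -1)ᵀ = (-1/5, 3, -1/2)ᵀ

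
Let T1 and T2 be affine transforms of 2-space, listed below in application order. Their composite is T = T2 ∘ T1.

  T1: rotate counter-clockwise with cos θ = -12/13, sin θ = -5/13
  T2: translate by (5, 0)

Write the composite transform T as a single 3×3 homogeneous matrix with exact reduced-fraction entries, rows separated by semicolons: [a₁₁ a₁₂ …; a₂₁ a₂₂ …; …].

T1 = [-12/13 5/13 0; -5/13 -12/13 0; 0 0 1]
T2·T1 = [-12/13 5/13 5; -5/13 -12/13 0; 0 0 1]

T = [-12/13 5/13 5; -5/13 -12/13 0; 0 0 1]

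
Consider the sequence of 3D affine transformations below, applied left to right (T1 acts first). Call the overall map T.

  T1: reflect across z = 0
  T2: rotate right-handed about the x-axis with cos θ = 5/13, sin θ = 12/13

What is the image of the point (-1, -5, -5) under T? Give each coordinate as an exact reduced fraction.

T1 reflect across z = 0: (-1, -5, -5) → (-1, -5, 5)
T2 rotate right-handed about the x-axis with cos θ = 5/13, sin θ = 12/13: (-1, -5, 5) → (-1, -85/13, -35/13)

T(p) = (-1, -85/13, -35/13)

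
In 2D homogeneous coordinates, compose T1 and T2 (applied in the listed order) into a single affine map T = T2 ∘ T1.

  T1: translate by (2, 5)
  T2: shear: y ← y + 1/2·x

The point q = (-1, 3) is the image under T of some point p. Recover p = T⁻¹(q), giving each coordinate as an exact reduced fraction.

p = (-3, -3/2)

T1 = [1 0 2; 0 1 5; 0 0 1]
T2·T1 = [1 0 2; 1/2 1 6; 0 0 1]
det M = 1; M⁻¹ = [1 0 -2; -1/2 1 -5; 0 0 1]
M⁻¹ · (-1, 3)ᵀ = (-3, -3/2)ᵀ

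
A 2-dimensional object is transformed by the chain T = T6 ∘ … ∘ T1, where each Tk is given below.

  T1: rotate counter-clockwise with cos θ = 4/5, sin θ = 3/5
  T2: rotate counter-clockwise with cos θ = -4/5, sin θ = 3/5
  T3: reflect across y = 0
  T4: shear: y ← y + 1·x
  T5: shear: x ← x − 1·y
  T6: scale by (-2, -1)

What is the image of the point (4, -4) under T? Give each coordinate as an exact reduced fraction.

T1 rotate counter-clockwise with cos θ = 4/5, sin θ = 3/5: (4, -4) → (28/5, -4/5)
T2 rotate counter-clockwise with cos θ = -4/5, sin θ = 3/5: (28/5, -4/5) → (-4, 4)
T3 reflect across y = 0: (-4, 4) → (-4, -4)
T4 shear: y ← y + 1·x: (-4, -4) → (-4, -8)
T5 shear: x ← x − 1·y: (-4, -8) → (4, -8)
T6 scale by (-2, -1): (4, -8) → (-8, 8)

T(p) = (-8, 8)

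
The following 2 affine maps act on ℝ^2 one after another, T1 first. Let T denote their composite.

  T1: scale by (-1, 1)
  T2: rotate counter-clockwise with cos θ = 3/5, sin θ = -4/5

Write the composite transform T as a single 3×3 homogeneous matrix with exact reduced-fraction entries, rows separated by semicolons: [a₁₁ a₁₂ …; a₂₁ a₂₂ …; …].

T = [-3/5 4/5 0; 4/5 3/5 0; 0 0 1]

T1 = [-1 0 0; 0 1 0; 0 0 1]
T2·T1 = [-3/5 4/5 0; 4/5 3/5 0; 0 0 1]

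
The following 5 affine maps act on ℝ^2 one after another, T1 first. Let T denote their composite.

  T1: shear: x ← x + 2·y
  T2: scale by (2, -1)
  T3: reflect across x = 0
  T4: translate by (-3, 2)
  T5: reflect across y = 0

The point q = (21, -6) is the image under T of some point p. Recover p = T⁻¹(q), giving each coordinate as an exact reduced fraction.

T1 = [1 2 0; 0 1 0; 0 0 1]
T2·T1 = [2 4 0; 0 -1 0; 0 0 1]
T3·…·T1 = [-2 -4 0; 0 -1 0; 0 0 1]
T4·…·T1 = [-2 -4 -3; 0 -1 2; 0 0 1]
T5·…·T1 = [-2 -4 -3; 0 1 -2; 0 0 1]
det M = -2; M⁻¹ = [-1/2 -2 -11/2; 0 1 2; 0 0 1]
M⁻¹ · (21, -6)ᵀ = (-4, -4)ᵀ

p = (-4, -4)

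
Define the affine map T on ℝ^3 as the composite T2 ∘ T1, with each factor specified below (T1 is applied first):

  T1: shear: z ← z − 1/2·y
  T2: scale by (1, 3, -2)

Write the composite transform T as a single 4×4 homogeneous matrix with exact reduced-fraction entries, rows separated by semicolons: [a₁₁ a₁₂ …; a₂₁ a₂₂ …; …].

T = [1 0 0 0; 0 3 0 0; 0 1 -2 0; 0 0 0 1]

T1 = [1 0 0 0; 0 1 0 0; 0 -1/2 1 0; 0 0 0 1]
T2·T1 = [1 0 0 0; 0 3 0 0; 0 1 -2 0; 0 0 0 1]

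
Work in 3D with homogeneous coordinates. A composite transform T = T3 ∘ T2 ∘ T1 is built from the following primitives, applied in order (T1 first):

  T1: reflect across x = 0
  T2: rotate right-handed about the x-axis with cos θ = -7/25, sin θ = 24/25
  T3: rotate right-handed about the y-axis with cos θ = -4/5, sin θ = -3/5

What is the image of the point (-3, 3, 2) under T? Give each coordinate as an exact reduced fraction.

T1 reflect across x = 0: (-3, 3, 2) → (3, 3, 2)
T2 rotate right-handed about the x-axis with cos θ = -7/25, sin θ = 24/25: (3, 3, 2) → (3, -69/25, 58/25)
T3 rotate right-handed about the y-axis with cos θ = -4/5, sin θ = -3/5: (3, -69/25, 58/25) → (-474/125, -69/25, -7/125)

T(p) = (-474/125, -69/25, -7/125)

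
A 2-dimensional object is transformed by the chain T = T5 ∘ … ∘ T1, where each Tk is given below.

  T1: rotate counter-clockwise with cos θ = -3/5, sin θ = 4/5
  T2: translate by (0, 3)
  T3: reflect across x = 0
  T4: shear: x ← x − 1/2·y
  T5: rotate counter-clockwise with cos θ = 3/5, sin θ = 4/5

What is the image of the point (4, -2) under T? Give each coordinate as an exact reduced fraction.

T1 rotate counter-clockwise with cos θ = -3/5, sin θ = 4/5: (4, -2) → (-4/5, 22/5)
T2 translate by (0, 3): (-4/5, 22/5) → (-4/5, 37/5)
T3 reflect across x = 0: (-4/5, 37/5) → (4/5, 37/5)
T4 shear: x ← x − 1/2·y: (4/5, 37/5) → (-29/10, 37/5)
T5 rotate counter-clockwise with cos θ = 3/5, sin θ = 4/5: (-29/10, 37/5) → (-383/50, 53/25)

T(p) = (-383/50, 53/25)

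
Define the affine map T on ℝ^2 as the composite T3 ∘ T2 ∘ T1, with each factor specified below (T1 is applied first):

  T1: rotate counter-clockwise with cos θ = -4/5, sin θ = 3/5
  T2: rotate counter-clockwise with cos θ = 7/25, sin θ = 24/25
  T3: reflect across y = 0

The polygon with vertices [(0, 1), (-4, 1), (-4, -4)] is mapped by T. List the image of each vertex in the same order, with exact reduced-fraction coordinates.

image vertices: (3/5, 4/5), (19/5, -8/5), (4/5, -28/5)

T1 rotate counter-clockwise with cos θ = -4/5, sin θ = 3/5: (0, 1) → (-3/5, -4/5); (-4, 1) → (13/5, -16/5); (-4, -4) → (28/5, 4/5)
T2 rotate counter-clockwise with cos θ = 7/25, sin θ = 24/25: (-3/5, -4/5) → (3/5, -4/5); (13/5, -16/5) → (19/5, 8/5); (28/5, 4/5) → (4/5, 28/5)
T3 reflect across y = 0: (3/5, -4/5) → (3/5, 4/5); (19/5, 8/5) → (19/5, -8/5); (4/5, 28/5) → (4/5, -28/5)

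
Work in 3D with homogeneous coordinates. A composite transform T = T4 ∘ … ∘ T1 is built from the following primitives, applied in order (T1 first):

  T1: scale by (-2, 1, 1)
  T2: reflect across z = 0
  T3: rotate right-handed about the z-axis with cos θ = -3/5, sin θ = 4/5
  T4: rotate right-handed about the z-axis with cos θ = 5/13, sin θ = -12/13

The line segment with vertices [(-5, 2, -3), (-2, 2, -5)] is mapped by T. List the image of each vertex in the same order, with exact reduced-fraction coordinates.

image vertices: (218/65, 626/65, 3), (4/13, 58/13, 5)

T1 scale by (-2, 1, 1): (-5, 2, -3) → (10, 2, -3); (-2, 2, -5) → (4, 2, -5)
T2 reflect across z = 0: (10, 2, -3) → (10, 2, 3); (4, 2, -5) → (4, 2, 5)
T3 rotate right-handed about the z-axis with cos θ = -3/5, sin θ = 4/5: (10, 2, 3) → (-38/5, 34/5, 3); (4, 2, 5) → (-4, 2, 5)
T4 rotate right-handed about the z-axis with cos θ = 5/13, sin θ = -12/13: (-38/5, 34/5, 3) → (218/65, 626/65, 3); (-4, 2, 5) → (4/13, 58/13, 5)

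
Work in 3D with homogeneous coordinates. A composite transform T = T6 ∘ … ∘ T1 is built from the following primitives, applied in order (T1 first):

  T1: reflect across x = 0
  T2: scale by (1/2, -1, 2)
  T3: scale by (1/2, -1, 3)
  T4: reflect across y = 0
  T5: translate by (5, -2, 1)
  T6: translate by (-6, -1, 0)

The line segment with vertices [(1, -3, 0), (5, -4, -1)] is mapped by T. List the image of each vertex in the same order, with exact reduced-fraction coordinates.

T1 reflect across x = 0: (1, -3, 0) → (-1, -3, 0); (5, -4, -1) → (-5, -4, -1)
T2 scale by (1/2, -1, 2): (-1, -3, 0) → (-1/2, 3, 0); (-5, -4, -1) → (-5/2, 4, -2)
T3 scale by (1/2, -1, 3): (-1/2, 3, 0) → (-1/4, -3, 0); (-5/2, 4, -2) → (-5/4, -4, -6)
T4 reflect across y = 0: (-1/4, -3, 0) → (-1/4, 3, 0); (-5/4, -4, -6) → (-5/4, 4, -6)
T5 translate by (5, -2, 1): (-1/4, 3, 0) → (19/4, 1, 1); (-5/4, 4, -6) → (15/4, 2, -5)
T6 translate by (-6, -1, 0): (19/4, 1, 1) → (-5/4, 0, 1); (15/4, 2, -5) → (-9/4, 1, -5)

image vertices: (-5/4, 0, 1), (-9/4, 1, -5)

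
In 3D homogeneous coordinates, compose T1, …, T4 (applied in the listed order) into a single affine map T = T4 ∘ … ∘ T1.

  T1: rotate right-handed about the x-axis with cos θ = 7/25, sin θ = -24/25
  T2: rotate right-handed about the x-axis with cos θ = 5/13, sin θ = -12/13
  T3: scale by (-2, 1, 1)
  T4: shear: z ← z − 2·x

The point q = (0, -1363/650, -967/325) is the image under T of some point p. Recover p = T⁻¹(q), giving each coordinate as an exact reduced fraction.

T1 = [1 0 0 0; 0 7/25 24/25 0; 0 -24/25 7/25 0; 0 0 0 1]
T2·T1 = [1 0 0 0; 0 -253/325 204/325 0; 0 -204/325 -253/325 0; 0 0 0 1]
T3·…·T1 = [-2 0 0 0; 0 -253/325 204/325 0; 0 -204/325 -253/325 0; 0 0 0 1]
T4·…·T1 = [-2 0 0 0; 0 -253/325 204/325 0; 4 -204/325 -253/325 0; 0 0 0 1]
det M = -2; M⁻¹ = [-1/2 0 0 0; -408/325 -253/325 -204/325 0; -506/325 204/325 -253/325 0; 0 0 0 1]
M⁻¹ · (0, -1363/650, -967/325)ᵀ = (0, 7/2, 1)ᵀ

p = (0, 7/2, 1)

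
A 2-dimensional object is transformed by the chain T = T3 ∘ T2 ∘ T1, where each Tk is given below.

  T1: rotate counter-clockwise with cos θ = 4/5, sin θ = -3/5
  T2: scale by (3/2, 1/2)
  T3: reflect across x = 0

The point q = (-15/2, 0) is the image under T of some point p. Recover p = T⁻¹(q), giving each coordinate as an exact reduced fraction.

p = (4, 3)

T1 = [4/5 3/5 0; -3/5 4/5 0; 0 0 1]
T2·T1 = [6/5 9/10 0; -3/10 2/5 0; 0 0 1]
T3·…·T1 = [-6/5 -9/10 0; -3/10 2/5 0; 0 0 1]
det M = -3/4; M⁻¹ = [-8/15 -6/5 0; -2/5 8/5 0; 0 0 1]
M⁻¹ · (-15/2, 0)ᵀ = (4, 3)ᵀ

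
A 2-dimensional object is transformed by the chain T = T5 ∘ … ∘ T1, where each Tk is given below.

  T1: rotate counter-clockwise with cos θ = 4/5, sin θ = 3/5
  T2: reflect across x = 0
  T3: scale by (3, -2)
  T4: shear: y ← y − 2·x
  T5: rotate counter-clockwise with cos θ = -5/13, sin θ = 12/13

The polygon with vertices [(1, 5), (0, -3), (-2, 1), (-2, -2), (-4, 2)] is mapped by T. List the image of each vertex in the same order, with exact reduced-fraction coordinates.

image vertices: (1179/65, 956/65), (-801/65, -714/65), (579/65, 706/65), (-222/65, -8/65), (1158/65, 1412/65)

T1 rotate counter-clockwise with cos θ = 4/5, sin θ = 3/5: (1, 5) → (-11/5, 23/5); (0, -3) → (9/5, -12/5); (-2, 1) → (-11/5, -2/5); (-2, -2) → (-2/5, -14/5); (-4, 2) → (-22/5, -4/5)
T2 reflect across x = 0: (-11/5, 23/5) → (11/5, 23/5); (9/5, -12/5) → (-9/5, -12/5); (-11/5, -2/5) → (11/5, -2/5); (-2/5, -14/5) → (2/5, -14/5); (-22/5, -4/5) → (22/5, -4/5)
T3 scale by (3, -2): (11/5, 23/5) → (33/5, -46/5); (-9/5, -12/5) → (-27/5, 24/5); (11/5, -2/5) → (33/5, 4/5); (2/5, -14/5) → (6/5, 28/5); (22/5, -4/5) → (66/5, 8/5)
T4 shear: y ← y − 2·x: (33/5, -46/5) → (33/5, -112/5); (-27/5, 24/5) → (-27/5, 78/5); (33/5, 4/5) → (33/5, -62/5); (6/5, 28/5) → (6/5, 16/5); (66/5, 8/5) → (66/5, -124/5)
T5 rotate counter-clockwise with cos θ = -5/13, sin θ = 12/13: (33/5, -112/5) → (1179/65, 956/65); (-27/5, 78/5) → (-801/65, -714/65); (33/5, -62/5) → (579/65, 706/65); (6/5, 16/5) → (-222/65, -8/65); (66/5, -124/5) → (1158/65, 1412/65)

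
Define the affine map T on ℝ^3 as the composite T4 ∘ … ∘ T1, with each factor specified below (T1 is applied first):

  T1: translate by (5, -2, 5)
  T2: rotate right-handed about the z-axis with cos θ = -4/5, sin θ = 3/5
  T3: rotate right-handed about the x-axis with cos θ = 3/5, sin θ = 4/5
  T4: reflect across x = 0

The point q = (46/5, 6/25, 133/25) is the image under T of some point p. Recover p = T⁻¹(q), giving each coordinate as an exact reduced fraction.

p = (5, 4, -2)

T1 = [1 0 0 5; 0 1 0 -2; 0 0 1 5; 0 0 0 1]
T2·T1 = [-4/5 -3/5 0 -14/5; 3/5 -4/5 0 23/5; 0 0 1 5; 0 0 0 1]
T3·…·T1 = [-4/5 -3/5 0 -14/5; 9/25 -12/25 -4/5 -31/25; 12/25 -16/25 3/5 167/25; 0 0 0 1]
T4·…·T1 = [4/5 3/5 0 14/5; 9/25 -12/25 -4/5 -31/25; 12/25 -16/25 3/5 167/25; 0 0 0 1]
det M = -1; M⁻¹ = [4/5 9/25 12/25 -5; 3/5 -12/25 -16/25 2; 0 -4/5 3/5 -5; 0 0 0 1]
M⁻¹ · (46/5, 6/25, 133/25)ᵀ = (5, 4, -2)ᵀ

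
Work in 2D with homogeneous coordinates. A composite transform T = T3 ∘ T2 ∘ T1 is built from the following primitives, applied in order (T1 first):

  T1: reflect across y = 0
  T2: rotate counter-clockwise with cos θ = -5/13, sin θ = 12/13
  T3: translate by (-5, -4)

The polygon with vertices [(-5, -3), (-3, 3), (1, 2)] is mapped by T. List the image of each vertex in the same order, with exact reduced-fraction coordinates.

image vertices: (-76/13, -127/13), (-14/13, -73/13), (-46/13, -30/13)

T1 reflect across y = 0: (-5, -3) → (-5, 3); (-3, 3) → (-3, -3); (1, 2) → (1, -2)
T2 rotate counter-clockwise with cos θ = -5/13, sin θ = 12/13: (-5, 3) → (-11/13, -75/13); (-3, -3) → (51/13, -21/13); (1, -2) → (19/13, 22/13)
T3 translate by (-5, -4): (-11/13, -75/13) → (-76/13, -127/13); (51/13, -21/13) → (-14/13, -73/13); (19/13, 22/13) → (-46/13, -30/13)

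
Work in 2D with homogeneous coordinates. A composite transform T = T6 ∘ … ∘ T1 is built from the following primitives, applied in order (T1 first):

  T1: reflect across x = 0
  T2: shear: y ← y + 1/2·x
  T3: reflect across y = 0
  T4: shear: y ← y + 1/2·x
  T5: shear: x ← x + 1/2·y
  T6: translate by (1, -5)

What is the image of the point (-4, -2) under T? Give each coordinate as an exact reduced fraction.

T1 reflect across x = 0: (-4, -2) → (4, -2)
T2 shear: y ← y + 1/2·x: (4, -2) → (4, 0)
T3 reflect across y = 0: (4, 0) → (4, 0)
T4 shear: y ← y + 1/2·x: (4, 0) → (4, 2)
T5 shear: x ← x + 1/2·y: (4, 2) → (5, 2)
T6 translate by (1, -5): (5, 2) → (6, -3)

T(p) = (6, -3)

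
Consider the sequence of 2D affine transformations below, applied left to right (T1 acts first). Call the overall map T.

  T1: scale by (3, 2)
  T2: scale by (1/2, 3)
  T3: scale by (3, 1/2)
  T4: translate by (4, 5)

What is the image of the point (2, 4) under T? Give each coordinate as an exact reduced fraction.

T1 scale by (3, 2): (2, 4) → (6, 8)
T2 scale by (1/2, 3): (6, 8) → (3, 24)
T3 scale by (3, 1/2): (3, 24) → (9, 12)
T4 translate by (4, 5): (9, 12) → (13, 17)

T(p) = (13, 17)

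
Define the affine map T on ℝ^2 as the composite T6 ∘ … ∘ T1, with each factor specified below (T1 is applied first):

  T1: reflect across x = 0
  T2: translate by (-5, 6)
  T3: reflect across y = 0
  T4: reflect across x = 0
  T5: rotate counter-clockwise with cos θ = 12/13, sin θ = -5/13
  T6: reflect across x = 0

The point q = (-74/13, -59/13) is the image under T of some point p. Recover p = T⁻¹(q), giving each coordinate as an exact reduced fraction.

p = (2, -4)

T1 = [-1 0 0; 0 1 0; 0 0 1]
T2·T1 = [-1 0 -5; 0 1 6; 0 0 1]
T3·…·T1 = [-1 0 -5; 0 -1 -6; 0 0 1]
T4·…·T1 = [1 0 5; 0 -1 -6; 0 0 1]
T5·…·T1 = [12/13 -5/13 30/13; -5/13 -12/13 -97/13; 0 0 1]
T6·…·T1 = [-12/13 5/13 -30/13; -5/13 -12/13 -97/13; 0 0 1]
det M = 1; M⁻¹ = [-12/13 -5/13 -5; 5/13 -12/13 -6; 0 0 1]
M⁻¹ · (-74/13, -59/13)ᵀ = (2, -4)ᵀ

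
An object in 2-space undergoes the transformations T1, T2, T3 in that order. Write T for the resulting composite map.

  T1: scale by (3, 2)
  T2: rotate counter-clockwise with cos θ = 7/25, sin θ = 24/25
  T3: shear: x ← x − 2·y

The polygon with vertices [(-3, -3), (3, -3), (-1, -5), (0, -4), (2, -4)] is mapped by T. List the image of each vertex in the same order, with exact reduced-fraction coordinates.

T1 scale by (3, 2): (-3, -3) → (-9, -6); (3, -3) → (9, -6); (-1, -5) → (-3, -10); (0, -4) → (0, -8); (2, -4) → (6, -8)
T2 rotate counter-clockwise with cos θ = 7/25, sin θ = 24/25: (-9, -6) → (81/25, -258/25); (9, -6) → (207/25, 174/25); (-3, -10) → (219/25, -142/25); (0, -8) → (192/25, -56/25); (6, -8) → (234/25, 88/25)
T3 shear: x ← x − 2·y: (81/25, -258/25) → (597/25, -258/25); (207/25, 174/25) → (-141/25, 174/25); (219/25, -142/25) → (503/25, -142/25); (192/25, -56/25) → (304/25, -56/25); (234/25, 88/25) → (58/25, 88/25)

image vertices: (597/25, -258/25), (-141/25, 174/25), (503/25, -142/25), (304/25, -56/25), (58/25, 88/25)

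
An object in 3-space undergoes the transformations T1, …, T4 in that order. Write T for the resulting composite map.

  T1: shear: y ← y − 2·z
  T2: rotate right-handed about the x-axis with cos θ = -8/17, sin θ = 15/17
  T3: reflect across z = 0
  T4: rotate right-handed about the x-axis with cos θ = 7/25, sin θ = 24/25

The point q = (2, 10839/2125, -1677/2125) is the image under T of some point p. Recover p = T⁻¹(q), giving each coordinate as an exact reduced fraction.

p = (2, -9/5, -3)

T1 = [1 0 0 0; 0 1 -2 0; 0 0 1 0; 0 0 0 1]
T2·T1 = [1 0 0 0; 0 -8/17 1/17 0; 0 15/17 -38/17 0; 0 0 0 1]
T3·…·T1 = [1 0 0 0; 0 -8/17 1/17 0; 0 -15/17 38/17 0; 0 0 0 1]
T4·…·T1 = [1 0 0 0; 0 304/425 -181/85 0; 0 -297/425 58/85 0; 0 0 0 1]
det M = -1; M⁻¹ = [1 0 0 0; 0 -58/85 -181/85 0; 0 -297/425 -304/425 0; 0 0 0 1]
M⁻¹ · (2, 10839/2125, -1677/2125)ᵀ = (2, -9/5, -3)ᵀ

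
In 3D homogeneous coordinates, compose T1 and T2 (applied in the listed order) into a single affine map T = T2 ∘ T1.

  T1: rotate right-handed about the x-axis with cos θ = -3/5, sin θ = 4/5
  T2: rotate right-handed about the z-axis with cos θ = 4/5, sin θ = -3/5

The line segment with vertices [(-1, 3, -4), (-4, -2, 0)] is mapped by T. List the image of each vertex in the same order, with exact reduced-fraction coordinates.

T1 rotate right-handed about the x-axis with cos θ = -3/5, sin θ = 4/5: (-1, 3, -4) → (-1, 7/5, 24/5); (-4, -2, 0) → (-4, 6/5, -8/5)
T2 rotate right-handed about the z-axis with cos θ = 4/5, sin θ = -3/5: (-1, 7/5, 24/5) → (1/25, 43/25, 24/5); (-4, 6/5, -8/5) → (-62/25, 84/25, -8/5)

image vertices: (1/25, 43/25, 24/5), (-62/25, 84/25, -8/5)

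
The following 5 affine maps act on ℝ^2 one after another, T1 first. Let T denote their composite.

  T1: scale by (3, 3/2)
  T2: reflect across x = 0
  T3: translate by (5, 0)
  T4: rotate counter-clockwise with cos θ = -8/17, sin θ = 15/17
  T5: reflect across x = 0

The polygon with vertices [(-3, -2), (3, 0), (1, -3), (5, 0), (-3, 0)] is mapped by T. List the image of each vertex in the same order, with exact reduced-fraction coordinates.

T1 scale by (3, 3/2): (-3, -2) → (-9, -3); (3, 0) → (9, 0); (1, -3) → (3, -9/2); (5, 0) → (15, 0); (-3, 0) → (-9, 0)
T2 reflect across x = 0: (-9, -3) → (9, -3); (9, 0) → (-9, 0); (3, -9/2) → (-3, -9/2); (15, 0) → (-15, 0); (-9, 0) → (9, 0)
T3 translate by (5, 0): (9, -3) → (14, -3); (-9, 0) → (-4, 0); (-3, -9/2) → (2, -9/2); (-15, 0) → (-10, 0); (9, 0) → (14, 0)
T4 rotate counter-clockwise with cos θ = -8/17, sin θ = 15/17: (14, -3) → (-67/17, 234/17); (-4, 0) → (32/17, -60/17); (2, -9/2) → (103/34, 66/17); (-10, 0) → (80/17, -150/17); (14, 0) → (-112/17, 210/17)
T5 reflect across x = 0: (-67/17, 234/17) → (67/17, 234/17); (32/17, -60/17) → (-32/17, -60/17); (103/34, 66/17) → (-103/34, 66/17); (80/17, -150/17) → (-80/17, -150/17); (-112/17, 210/17) → (112/17, 210/17)

image vertices: (67/17, 234/17), (-32/17, -60/17), (-103/34, 66/17), (-80/17, -150/17), (112/17, 210/17)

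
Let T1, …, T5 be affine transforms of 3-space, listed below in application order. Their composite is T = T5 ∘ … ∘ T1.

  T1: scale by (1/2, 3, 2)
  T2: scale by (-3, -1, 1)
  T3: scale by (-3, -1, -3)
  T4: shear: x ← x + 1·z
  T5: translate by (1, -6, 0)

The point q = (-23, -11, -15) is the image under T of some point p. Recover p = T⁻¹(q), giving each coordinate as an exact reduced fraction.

T1 = [1/2 0 0 0; 0 3 0 0; 0 0 2 0; 0 0 0 1]
T2·T1 = [-3/2 0 0 0; 0 -3 0 0; 0 0 2 0; 0 0 0 1]
T3·…·T1 = [9/2 0 0 0; 0 3 0 0; 0 0 -6 0; 0 0 0 1]
T4·…·T1 = [9/2 0 -6 0; 0 3 0 0; 0 0 -6 0; 0 0 0 1]
T5·…·T1 = [9/2 0 -6 1; 0 3 0 -6; 0 0 -6 0; 0 0 0 1]
det M = -81; M⁻¹ = [2/9 0 -2/9 -2/9; 0 1/3 0 2; 0 0 -1/6 0; 0 0 0 1]
M⁻¹ · (-23, -11, -15)ᵀ = (-2, -5/3, 5/2)ᵀ

p = (-2, -5/3, 5/2)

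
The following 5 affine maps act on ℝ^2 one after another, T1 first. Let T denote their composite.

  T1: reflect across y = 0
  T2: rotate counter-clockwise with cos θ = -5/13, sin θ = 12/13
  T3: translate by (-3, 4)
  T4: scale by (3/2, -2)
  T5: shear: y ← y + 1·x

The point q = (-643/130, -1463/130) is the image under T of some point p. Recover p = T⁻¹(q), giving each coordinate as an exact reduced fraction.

T1 = [1 0 0; 0 -1 0; 0 0 1]
T2·T1 = [-5/13 12/13 0; 12/13 5/13 0; 0 0 1]
T3·…·T1 = [-5/13 12/13 -3; 12/13 5/13 4; 0 0 1]
T4·…·T1 = [-15/26 18/13 -9/2; -24/13 -10/13 -8; 0 0 1]
T5·…·T1 = [-15/26 18/13 -9/2; -63/26 8/13 -25/2; 0 0 1]
det M = 3; M⁻¹ = [8/39 -6/13 -63/13; 21/26 -5/26 16/13; 0 0 1]
M⁻¹ · (-643/130, -1463/130)ᵀ = (-2/3, -3/5)ᵀ

p = (-2/3, -3/5)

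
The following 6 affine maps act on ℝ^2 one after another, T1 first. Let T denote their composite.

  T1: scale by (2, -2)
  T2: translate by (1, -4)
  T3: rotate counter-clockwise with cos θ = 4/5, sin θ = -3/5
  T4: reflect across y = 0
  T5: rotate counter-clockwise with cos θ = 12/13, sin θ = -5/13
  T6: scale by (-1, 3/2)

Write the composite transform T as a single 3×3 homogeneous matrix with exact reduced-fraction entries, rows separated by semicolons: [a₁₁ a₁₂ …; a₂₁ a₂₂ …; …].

T = [-126/65 32/65 1/65; 48/65 189/65 402/65; 0 0 1]

T1 = [2 0 0; 0 -2 0; 0 0 1]
T2·T1 = [2 0 1; 0 -2 -4; 0 0 1]
T3·…·T1 = [8/5 -6/5 -8/5; -6/5 -8/5 -19/5; 0 0 1]
T4·…·T1 = [8/5 -6/5 -8/5; 6/5 8/5 19/5; 0 0 1]
T5·…·T1 = [126/65 -32/65 -1/65; 32/65 126/65 268/65; 0 0 1]
T6·…·T1 = [-126/65 32/65 1/65; 48/65 189/65 402/65; 0 0 1]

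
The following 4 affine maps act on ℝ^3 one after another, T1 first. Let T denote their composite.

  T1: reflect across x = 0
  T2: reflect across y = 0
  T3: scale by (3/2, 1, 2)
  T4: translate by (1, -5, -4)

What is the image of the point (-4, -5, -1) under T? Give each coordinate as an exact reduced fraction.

T1 reflect across x = 0: (-4, -5, -1) → (4, -5, -1)
T2 reflect across y = 0: (4, -5, -1) → (4, 5, -1)
T3 scale by (3/2, 1, 2): (4, 5, -1) → (6, 5, -2)
T4 translate by (1, -5, -4): (6, 5, -2) → (7, 0, -6)

T(p) = (7, 0, -6)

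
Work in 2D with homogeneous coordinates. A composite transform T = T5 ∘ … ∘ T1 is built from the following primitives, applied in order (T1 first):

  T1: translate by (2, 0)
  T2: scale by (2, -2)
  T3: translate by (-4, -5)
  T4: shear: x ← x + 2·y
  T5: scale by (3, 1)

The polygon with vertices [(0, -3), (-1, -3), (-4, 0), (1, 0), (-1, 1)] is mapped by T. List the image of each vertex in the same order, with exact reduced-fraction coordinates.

T1 translate by (2, 0): (0, -3) → (2, -3); (-1, -3) → (1, -3); (-4, 0) → (-2, 0); (1, 0) → (3, 0); (-1, 1) → (1, 1)
T2 scale by (2, -2): (2, -3) → (4, 6); (1, -3) → (2, 6); (-2, 0) → (-4, 0); (3, 0) → (6, 0); (1, 1) → (2, -2)
T3 translate by (-4, -5): (4, 6) → (0, 1); (2, 6) → (-2, 1); (-4, 0) → (-8, -5); (6, 0) → (2, -5); (2, -2) → (-2, -7)
T4 shear: x ← x + 2·y: (0, 1) → (2, 1); (-2, 1) → (0, 1); (-8, -5) → (-18, -5); (2, -5) → (-8, -5); (-2, -7) → (-16, -7)
T5 scale by (3, 1): (2, 1) → (6, 1); (0, 1) → (0, 1); (-18, -5) → (-54, -5); (-8, -5) → (-24, -5); (-16, -7) → (-48, -7)

image vertices: (6, 1), (0, 1), (-54, -5), (-24, -5), (-48, -7)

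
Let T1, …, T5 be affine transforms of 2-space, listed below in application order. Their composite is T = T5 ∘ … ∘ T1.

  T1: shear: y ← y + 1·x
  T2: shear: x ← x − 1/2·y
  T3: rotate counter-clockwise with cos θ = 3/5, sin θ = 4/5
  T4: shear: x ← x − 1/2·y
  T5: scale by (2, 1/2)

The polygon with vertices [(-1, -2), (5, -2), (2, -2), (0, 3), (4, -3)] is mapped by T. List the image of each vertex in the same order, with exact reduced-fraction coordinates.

image vertices: (34/5, -7/10), (-26/5, 23/10), (4/5, 4/5), (-36/5, 3/10), (-4/5, 17/10)

T1 shear: y ← y + 1·x: (-1, -2) → (-1, -3); (5, -2) → (5, 3); (2, -2) → (2, 0); (0, 3) → (0, 3); (4, -3) → (4, 1)
T2 shear: x ← x − 1/2·y: (-1, -3) → (1/2, -3); (5, 3) → (7/2, 3); (2, 0) → (2, 0); (0, 3) → (-3/2, 3); (4, 1) → (7/2, 1)
T3 rotate counter-clockwise with cos θ = 3/5, sin θ = 4/5: (1/2, -3) → (27/10, -7/5); (7/2, 3) → (-3/10, 23/5); (2, 0) → (6/5, 8/5); (-3/2, 3) → (-33/10, 3/5); (7/2, 1) → (13/10, 17/5)
T4 shear: x ← x − 1/2·y: (27/10, -7/5) → (17/5, -7/5); (-3/10, 23/5) → (-13/5, 23/5); (6/5, 8/5) → (2/5, 8/5); (-33/10, 3/5) → (-18/5, 3/5); (13/10, 17/5) → (-2/5, 17/5)
T5 scale by (2, 1/2): (17/5, -7/5) → (34/5, -7/10); (-13/5, 23/5) → (-26/5, 23/10); (2/5, 8/5) → (4/5, 4/5); (-18/5, 3/5) → (-36/5, 3/10); (-2/5, 17/5) → (-4/5, 17/10)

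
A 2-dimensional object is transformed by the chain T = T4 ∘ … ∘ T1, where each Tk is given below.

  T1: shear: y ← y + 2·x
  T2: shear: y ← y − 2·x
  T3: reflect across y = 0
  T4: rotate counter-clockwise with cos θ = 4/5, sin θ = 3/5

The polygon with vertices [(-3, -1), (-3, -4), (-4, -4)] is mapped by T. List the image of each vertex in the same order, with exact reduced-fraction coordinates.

image vertices: (-3, -1), (-24/5, 7/5), (-28/5, 4/5)

T1 shear: y ← y + 2·x: (-3, -1) → (-3, -7); (-3, -4) → (-3, -10); (-4, -4) → (-4, -12)
T2 shear: y ← y − 2·x: (-3, -7) → (-3, -1); (-3, -10) → (-3, -4); (-4, -12) → (-4, -4)
T3 reflect across y = 0: (-3, -1) → (-3, 1); (-3, -4) → (-3, 4); (-4, -4) → (-4, 4)
T4 rotate counter-clockwise with cos θ = 4/5, sin θ = 3/5: (-3, 1) → (-3, -1); (-3, 4) → (-24/5, 7/5); (-4, 4) → (-28/5, 4/5)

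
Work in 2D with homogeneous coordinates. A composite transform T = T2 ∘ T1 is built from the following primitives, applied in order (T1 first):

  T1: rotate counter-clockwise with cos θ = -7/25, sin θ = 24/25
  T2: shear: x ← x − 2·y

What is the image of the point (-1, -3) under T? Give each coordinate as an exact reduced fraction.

T1 rotate counter-clockwise with cos θ = -7/25, sin θ = 24/25: (-1, -3) → (79/25, -3/25)
T2 shear: x ← x − 2·y: (79/25, -3/25) → (17/5, -3/25)

T(p) = (17/5, -3/25)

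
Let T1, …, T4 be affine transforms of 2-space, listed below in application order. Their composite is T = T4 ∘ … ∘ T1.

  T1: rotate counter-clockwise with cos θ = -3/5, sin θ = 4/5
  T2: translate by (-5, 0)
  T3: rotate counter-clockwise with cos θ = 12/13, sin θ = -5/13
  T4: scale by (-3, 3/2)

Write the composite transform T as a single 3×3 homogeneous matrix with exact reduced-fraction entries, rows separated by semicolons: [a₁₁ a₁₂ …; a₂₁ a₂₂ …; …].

T1 = [-3/5 -4/5 0; 4/5 -3/5 0; 0 0 1]
T2·T1 = [-3/5 -4/5 -5; 4/5 -3/5 0; 0 0 1]
T3·…·T1 = [-16/65 -63/65 -60/13; 63/65 -16/65 25/13; 0 0 1]
T4·…·T1 = [48/65 189/65 180/13; 189/130 -24/65 75/26; 0 0 1]

T = [48/65 189/65 180/13; 189/130 -24/65 75/26; 0 0 1]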